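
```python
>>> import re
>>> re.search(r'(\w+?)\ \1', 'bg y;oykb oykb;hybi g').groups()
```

The backreference `\1` re-matches whatever the first group consumed, character for character.
Unlike `match`, `search` isn't anchored — it looks for the pattern anywhere in the string.
The match spans [5:14] → 'oykb oykb'.
Captured: group 1 = 'oykb'.

('oykb',)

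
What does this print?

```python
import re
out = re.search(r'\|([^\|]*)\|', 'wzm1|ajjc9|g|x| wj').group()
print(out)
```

The match spans [4:11] → '|ajjc9|'.

|ajjc9|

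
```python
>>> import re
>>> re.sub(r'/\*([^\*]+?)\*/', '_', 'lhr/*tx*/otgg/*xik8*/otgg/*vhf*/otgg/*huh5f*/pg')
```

'lhr_otgg_otgg_otgg_pg'

Matches: at [3:9] → '/*tx*/'; at [13:21] → '/*xik8*/'; at [25:32] → '/*vhf*/'; at [36:45] → '/*huh5f*/'.
`sub` substitutes '_' at each match site.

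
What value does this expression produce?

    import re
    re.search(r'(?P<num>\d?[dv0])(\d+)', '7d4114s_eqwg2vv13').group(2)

Pattern: optionally a digit, then one of [dv0] (captured as 'num'); then one or more of a digit (captured).
`re.search` scans for the first position where the pattern succeeds.
The match spans [0:6] → '7d4114'.
Captured: group 1 = '7d', group 2 = '4114'.

'4114'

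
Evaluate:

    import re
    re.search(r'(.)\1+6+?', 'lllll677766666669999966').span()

(0, 6)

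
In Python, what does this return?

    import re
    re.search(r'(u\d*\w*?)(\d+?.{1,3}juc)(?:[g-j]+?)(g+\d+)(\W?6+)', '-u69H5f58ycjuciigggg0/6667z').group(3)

The match spans [1:25] → 'u69H5f58ycjuciigggg0/666'.
Captured: group 1 = 'u69H5f', group 2 = '58ycjuc', group 3 = 'gggg0', group 4 = '/666'.

'gggg0'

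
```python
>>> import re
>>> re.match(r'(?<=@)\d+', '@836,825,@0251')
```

Lookahead/lookbehind check context without consuming it, so the matched span excludes the asserted characters.
`re.match` won't scan ahead — the pattern has to work from the very first character.
Here position 0 doesn't satisfy it, so the call returns None.

None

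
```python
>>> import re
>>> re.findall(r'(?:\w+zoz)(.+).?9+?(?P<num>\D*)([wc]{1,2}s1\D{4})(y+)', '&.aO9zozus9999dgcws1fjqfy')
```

This matches one or more of a word character, then the literal 'zoz' (non-capturing group); then one or more of any character (captured); then optionally any character, then one or more of the literal '9' (lazy); then zero or more of a non-digit (captured as 'num'); then 1 to 2 of one of [wc], then the literal 's1', then exactly 4 of a non-digit (captured); then one or more of a literal 'y' (captured).
Walking the string: at [2:25] match 'aO9zozus9999dgcws1fjqfy', groups = ('us999', 'dgc', 'ws1fjqf', 'y').
`findall` packs the 4 group values into a tuple for every match.

[('us999', 'dgc', 'ws1fjqf', 'y')]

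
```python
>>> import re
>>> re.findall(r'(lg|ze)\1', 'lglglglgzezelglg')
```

A backreference is literal: `\1` must see the identical characters the first group matched.
With a single group, `findall` returns only what that group captured — 4 items.

['lg', 'lg', 'ze', 'lg']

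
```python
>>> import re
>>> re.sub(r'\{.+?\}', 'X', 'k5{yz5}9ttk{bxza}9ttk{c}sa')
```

With the lazy modifier that quantifier settles for the fewest repetitions that let the rest of the pattern succeed (the atoms after it are unaffected and can still be greedy).
Matches: at [2:7] → '{yz5}'; at [11:17] → '{bxza}'; at [21:24] → '{c}'.
Every occurrence is swapped for 'X'.

'k5X9ttkX9ttkXsa'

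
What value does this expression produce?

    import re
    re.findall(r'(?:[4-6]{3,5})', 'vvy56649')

['5664']

No capturing groups, so `findall` returns the 1 full match string.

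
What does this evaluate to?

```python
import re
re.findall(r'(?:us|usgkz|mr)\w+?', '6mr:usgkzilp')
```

['usg']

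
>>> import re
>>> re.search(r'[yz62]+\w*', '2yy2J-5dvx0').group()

'2yy2J'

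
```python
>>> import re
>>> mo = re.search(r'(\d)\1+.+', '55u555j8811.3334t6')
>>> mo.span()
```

`\1` has to match the exact text group 1 already captured.
The match spans [0:18] → '55u555j8811.3334t6'.

(0, 18)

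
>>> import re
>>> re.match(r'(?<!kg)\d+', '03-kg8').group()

'03'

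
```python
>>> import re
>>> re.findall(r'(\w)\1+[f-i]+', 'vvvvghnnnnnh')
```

A backreference is literal: `\1` must see the identical characters the first group matched.
Scanning left to right: at [0:6] match 'vvvvgh', group 1 = 'v'; at [6:12] match 'nnnnnh', group 1 = 'n'.
One capturing group, so `findall` returns just the captured substring from each match — 2 in all.

['v', 'n']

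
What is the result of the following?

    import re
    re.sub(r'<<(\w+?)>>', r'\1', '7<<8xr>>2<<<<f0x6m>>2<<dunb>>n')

Matches: at [1:8] → '<<8xr>>'; at [11:20] → '<<f0x6m>>'; at [21:29] → '<<dunb>>'.
`\1` in the replacement pulls in group 1's text for each match.

'78xr2<<f0x6m2dunbn'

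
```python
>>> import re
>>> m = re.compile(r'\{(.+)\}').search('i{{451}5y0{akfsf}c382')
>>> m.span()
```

(1, 17)

`search` walks the string left to right and returns the first match it finds.
The match spans [1:17] → '{{451}5y0{akfsf}'.
Captured: group 1 = '{451}5y0{akfsf'.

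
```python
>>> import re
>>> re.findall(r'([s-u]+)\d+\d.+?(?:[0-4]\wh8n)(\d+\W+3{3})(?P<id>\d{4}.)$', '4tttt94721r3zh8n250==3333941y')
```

`findall` packs the 3 group values into a tuple for every match.

[('tttt', '250==333', '3941y')]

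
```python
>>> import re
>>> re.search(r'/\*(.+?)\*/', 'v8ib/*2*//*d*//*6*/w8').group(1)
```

The match spans [4:9] → '/*2*/'.
Captured: group 1 = '2'.

'2'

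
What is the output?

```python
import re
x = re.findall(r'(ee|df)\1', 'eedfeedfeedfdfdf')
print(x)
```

['df']

After group 1 captures some text, `\1` only succeeds where that same text appears again.
Walking the string: at [10:14] match 'dfdf', group 1 = 'df'.
With a single group, `findall` returns only what that group captured — 1 item.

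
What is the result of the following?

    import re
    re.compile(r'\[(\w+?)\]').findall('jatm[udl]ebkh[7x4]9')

['udl', '7x4']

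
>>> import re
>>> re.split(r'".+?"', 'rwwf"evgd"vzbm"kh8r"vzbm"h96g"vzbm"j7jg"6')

Splitting on the pattern gives 5 pieces.

['rwwf', 'vzbm', 'vzbm', 'vzbm', '6']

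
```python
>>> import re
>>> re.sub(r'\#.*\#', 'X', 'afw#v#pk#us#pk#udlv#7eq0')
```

Matches: at [3:20] → '#v#pk#us#pk#udlv#'.
Each match is replaced by 'X'.

'afwX7eq0'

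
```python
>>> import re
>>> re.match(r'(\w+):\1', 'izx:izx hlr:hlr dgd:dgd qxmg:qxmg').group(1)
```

'izx'

After group 1 captures some text, `\1` only succeeds where that same text appears again.
`re.match` won't scan ahead — the pattern has to work from the very first character.
The match spans [0:7] → 'izx:izx'.
Captured: group 1 = 'izx'.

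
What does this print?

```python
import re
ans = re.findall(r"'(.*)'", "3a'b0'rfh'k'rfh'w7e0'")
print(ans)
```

Matches: at [2:21] match "'b0'rfh'k'rfh'w7e0'", group 1 = "b0'rfh'k'rfh'w7e0".
With a single group, `findall` returns only what that group captured — 1 item.

["b0'rfh'k'rfh'w7e0"]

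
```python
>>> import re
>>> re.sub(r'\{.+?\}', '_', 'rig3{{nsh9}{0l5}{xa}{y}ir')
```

A `+?`/`*?`/`{m,n}?` starts at its minimum and grows only as far as needed for what follows to match.
Every occurrence is swapped for '_'.

'rig3____ir'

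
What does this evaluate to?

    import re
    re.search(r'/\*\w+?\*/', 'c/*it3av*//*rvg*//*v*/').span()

(1, 10)

`re.search` scans for the first position where the pattern succeeds.
The match spans [1:10] → '/*it3av*/'.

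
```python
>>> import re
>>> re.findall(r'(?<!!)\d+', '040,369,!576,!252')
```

['040', '369', '76', '52']

The negative lookaround is zero-width — it rules out positions where the adjacent text would match, without consuming anything.
Since nothing is captured, `findall` lists the 4 matched substrings directly.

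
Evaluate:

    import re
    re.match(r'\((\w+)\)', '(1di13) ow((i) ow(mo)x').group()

'(1di13)'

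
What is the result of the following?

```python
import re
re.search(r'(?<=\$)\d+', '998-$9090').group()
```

'9090'

Lookahead/lookbehind check context without consuming it, so the matched span excludes the asserted characters.
Unlike `match`, `search` isn't anchored — it looks for the pattern anywhere in the string.
The match spans [5:9] → '9090'.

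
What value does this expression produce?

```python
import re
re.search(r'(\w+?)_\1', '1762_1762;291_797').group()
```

'1762_1762'

The backreference `\1` re-matches whatever the first group consumed, character for character.
The match spans [0:9] → '1762_1762'.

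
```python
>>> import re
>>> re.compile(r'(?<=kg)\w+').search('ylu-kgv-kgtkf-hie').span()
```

Because the assertion is zero-width, the text it checks is not consumed and won't appear in the result.
The match spans [6:7] → 'v'.

(6, 7)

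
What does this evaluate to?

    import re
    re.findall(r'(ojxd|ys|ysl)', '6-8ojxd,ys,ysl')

Alternation isn't longest-match — the leftmost alternative that fits at this position is chosen.
Matches: at [3:7] match 'ojxd', group 1 = 'ojxd'; at [8:10] match 'ys', group 1 = 'ys'; at [11:13] match 'ys', group 1 = 'ys'.
One capturing group, so `findall` returns just the captured substring from each match — 3 in all.

['ojxd', 'ys', 'ys']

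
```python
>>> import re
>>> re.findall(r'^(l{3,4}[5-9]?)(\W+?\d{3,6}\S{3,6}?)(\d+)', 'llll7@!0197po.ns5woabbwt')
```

[('llll7', '@!0197po.ns', '5')]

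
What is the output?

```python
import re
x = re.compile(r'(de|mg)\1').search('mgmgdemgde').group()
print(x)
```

`\1` has to match the exact text group 1 already captured.
The match spans [0:4] → 'mgmg'.

mgmg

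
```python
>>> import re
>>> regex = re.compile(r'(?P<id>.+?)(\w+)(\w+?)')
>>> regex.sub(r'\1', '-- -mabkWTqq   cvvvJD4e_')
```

'-- -   '

The pattern matches one or more of any character (lazy) (captured as 'id'); then one or more of a word character (captured); then one or more of a word character (lazy) (captured).
A `+?`/`*?`/`{m,n}?` starts at its minimum and grows only as far as needed for what follows to match.
Matches: at [0:12] → '-- -mabkWTqq'; at [12:24] → '   cvvvJD4e_'.
Each match is replaced using the text its own group 1 captured.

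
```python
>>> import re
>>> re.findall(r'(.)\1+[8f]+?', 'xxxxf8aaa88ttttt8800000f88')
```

`\1` is not a pattern — it's the concrete string captured by group 1, re-applied verbatim.
Walking the string: at [0:5] match 'xxxxf', group 1 = 'x'; at [6:10] match 'aaa8', group 1 = 'a'; at [11:17] match 'ttttt8', group 1 = 't'; at [18:24] match '00000f', group 1 = '0'.
One capturing group, so `findall` returns just the captured substring from each match — 4 in all.

['x', 'a', 't', '0']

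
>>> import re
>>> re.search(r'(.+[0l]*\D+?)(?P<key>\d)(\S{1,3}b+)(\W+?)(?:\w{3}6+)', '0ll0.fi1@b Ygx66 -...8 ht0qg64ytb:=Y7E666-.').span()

(0, 41)

This matches one or more of any character, then zero or more of one of [0l], then one or more of a non-digit (lazy) (captured); then a digit (captured as 'key'); then 1 to 3 of a non-whitespace character, then one or more of a literal 'b' (captured); then one or more of a non-word character (lazy) (captured); then exactly 3 of a word character, then one or more of a literal '6' (non-capturing group).
`re.search` scans for the first position where the pattern succeeds.
The match spans [0:41] → '0ll0.fi1@b Ygx66 -...8 ht0qg64ytb:=Y7E666'.
Captured: group 1 = '0ll0.fi1@b Ygx66 -...8 ht0qg', group 2 = '6', group 3 = '4ytb', group 4 = ':='.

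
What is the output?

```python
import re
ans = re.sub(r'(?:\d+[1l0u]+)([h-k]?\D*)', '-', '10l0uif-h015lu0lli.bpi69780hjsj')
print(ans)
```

Pattern: one or more of a digit, then one or more of one of [1l0u] (non-capturing group); then optionally a character in [h-k], then zero or more of a non-digit (captured).
Each match is replaced by '-'.

---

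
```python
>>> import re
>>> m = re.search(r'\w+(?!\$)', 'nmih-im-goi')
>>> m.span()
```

The negative lookahead/lookbehind blocks any match where the forbidden context is present.
The match spans [0:4] → 'nmih'.

(0, 4)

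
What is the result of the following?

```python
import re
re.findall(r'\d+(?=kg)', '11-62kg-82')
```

['62']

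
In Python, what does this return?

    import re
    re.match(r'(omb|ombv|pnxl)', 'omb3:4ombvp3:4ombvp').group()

'omb'

With `match`, the pattern is implicitly anchored at the beginning.
The match spans [0:3] → 'omb'.
Captured: group 1 = 'omb'.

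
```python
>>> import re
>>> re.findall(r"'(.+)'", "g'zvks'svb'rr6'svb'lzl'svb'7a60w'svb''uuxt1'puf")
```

Scanning left to right: at [1:44] match "'zvks'svb'rr6'svb'lzl'svb'7a60w'svb''uuxt1'", group 1 = "zvks'svb'rr6'svb'lzl'svb'7a60w'svb''uuxt1".
`findall` collects group 1 from the one match (1 total).

["zvks'svb'rr6'svb'lzl'svb'7a60w'svb''uuxt1"]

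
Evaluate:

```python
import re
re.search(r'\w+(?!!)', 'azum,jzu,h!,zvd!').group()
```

`(?!…)`/`(?<!…)` only lets a position through if the neighbouring text does NOT match; no characters are consumed.
The match spans [0:4] → 'azum'.

'azum'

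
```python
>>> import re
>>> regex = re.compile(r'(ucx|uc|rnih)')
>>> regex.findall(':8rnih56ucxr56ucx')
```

['rnih', 'ucx', 'ucx']

Alternation isn't longest-match — the leftmost alternative that fits at this position is chosen.
Walking the string: at [2:6] match 'rnih', group 1 = 'rnih'; at [8:11] match 'ucx', group 1 = 'ucx'; at [14:17] match 'ucx', group 1 = 'ucx'.
One capturing group, so `findall` returns just the captured substring from each match — 3 in all.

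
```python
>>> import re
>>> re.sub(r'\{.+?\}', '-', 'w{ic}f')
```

'w-f'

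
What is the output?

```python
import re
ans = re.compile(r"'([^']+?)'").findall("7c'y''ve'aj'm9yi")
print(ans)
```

Scanning left to right: at [2:5] match "'y'", group 1 = 'y'; at [5:9] match "'ve'", group 1 = 've'.
With a single group, `findall` returns only what that group captured — 2 items.

['y', 've']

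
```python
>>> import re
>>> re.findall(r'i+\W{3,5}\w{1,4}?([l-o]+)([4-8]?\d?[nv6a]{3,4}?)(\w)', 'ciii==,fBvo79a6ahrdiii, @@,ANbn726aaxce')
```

[('o', '79a6a', 'h'), ('n', '726aa', 'x')]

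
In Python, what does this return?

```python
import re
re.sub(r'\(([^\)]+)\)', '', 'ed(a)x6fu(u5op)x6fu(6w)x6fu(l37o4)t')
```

'edx6fux6fux6fut'

Each match is replaced by ''.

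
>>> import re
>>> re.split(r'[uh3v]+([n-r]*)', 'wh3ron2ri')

['w', 'ron', '2ri']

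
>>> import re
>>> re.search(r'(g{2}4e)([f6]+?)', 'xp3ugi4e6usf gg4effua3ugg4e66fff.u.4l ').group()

This matches exactly 2 of a literal 'g', then the literal '4e' (captured); then one or more of one of [f6] (lazy) (captured).
A `+?`/`*?`/`{m,n}?` starts at its minimum and grows only as far as needed for what follows to match.
Unlike `match`, `search` isn't anchored — it looks for the pattern anywhere in the string.
The match spans [13:18] → 'gg4ef'.
Captured: group 1 = 'gg4e', group 2 = 'f'.

'gg4ef'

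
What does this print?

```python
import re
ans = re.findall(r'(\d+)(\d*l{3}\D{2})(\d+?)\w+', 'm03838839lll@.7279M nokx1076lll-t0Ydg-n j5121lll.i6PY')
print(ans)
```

This matches one or more of a digit (captured); then zero or more of a digit, then exactly 3 of the literal 'l', then exactly 2 of a non-digit (captured); then one or more of a digit (lazy) (captured); then one or more of a word character.
Because the quantifier is non-greedy, it stops expanding at the earliest point where the rest of the pattern can succeed.
Matches: at [1:19] match '03838839lll@.7279M', groups = ('03838839', 'lll@.', '7'); at [24:37] match '1076lll-t0Ydg', groups = ('1076', 'lll-t', '0'); at [41:53] match '5121lll.i6PY', groups = ('5121', 'lll.i', '6').
`findall` packs the 3 group values into a tuple for every match.

[('03838839', 'lll@.', '7'), ('1076', 'lll-t', '0'), ('5121', 'lll.i', '6')]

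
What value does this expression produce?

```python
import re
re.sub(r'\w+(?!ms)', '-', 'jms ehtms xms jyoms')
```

A negative assertion filters positions out without eating any characters.
`sub` substitutes '-' at each match site.

'- - - -'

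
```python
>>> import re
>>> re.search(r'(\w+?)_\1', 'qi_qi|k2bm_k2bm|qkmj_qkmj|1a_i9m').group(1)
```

'qi'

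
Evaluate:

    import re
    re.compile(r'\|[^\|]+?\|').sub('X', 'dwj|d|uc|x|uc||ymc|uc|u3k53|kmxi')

'dwjXucXuc|XucXkmxi'

`sub` substitutes 'X' at each match site.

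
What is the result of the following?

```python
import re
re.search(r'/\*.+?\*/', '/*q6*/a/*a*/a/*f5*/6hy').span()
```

(0, 6)

Lazy quantifiers expand one character at a time until the remainder of the pattern can match.
`search` walks the string left to right and returns the first match it finds.
The match spans [0:6] → '/*q6*/'.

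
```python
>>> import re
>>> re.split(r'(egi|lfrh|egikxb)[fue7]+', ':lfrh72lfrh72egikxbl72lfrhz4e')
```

[':', 'lfrh', '2', 'lfrh', '2egikxbl72lfrhz4e']

Matches to split on: at [1:6] → 'lfrh7'; at [7:12] → 'lfrh7'.
`re.split` interleaves the captured-group text with the surrounding fragments.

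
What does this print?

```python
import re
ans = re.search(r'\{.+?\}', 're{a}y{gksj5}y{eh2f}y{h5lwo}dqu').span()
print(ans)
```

(2, 5)

`re.search` tries every starting position until one works.
The match spans [2:5] → '{a}'.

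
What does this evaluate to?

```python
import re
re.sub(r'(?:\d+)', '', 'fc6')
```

Pattern: one or more of a digit (non-capturing group).
Matches: at [2:3] → '6'.
Each match is replaced by ''.

'fc'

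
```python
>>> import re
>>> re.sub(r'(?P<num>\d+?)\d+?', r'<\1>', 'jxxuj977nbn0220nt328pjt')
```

'jxxuj<9>7nbn<0><2>nt<3>8pjt'

The pattern matches one or more of a digit (lazy) (captured as 'num'); then one or more of a digit (lazy).
Because the quantifier is non-greedy, it stops expanding at the earliest point where the rest of the pattern can succeed.
Matches: at [5:7] → '97'; at [11:13] → '02'; at [13:15] → '20'; at [17:19] → '32'.
`\1` in the replacement pulls in group 1's text for each match.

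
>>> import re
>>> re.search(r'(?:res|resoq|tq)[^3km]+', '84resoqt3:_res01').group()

`re.search` scans for the first position where the pattern succeeds.
The match spans [2:8] → 'resoqt'.

'resoqt'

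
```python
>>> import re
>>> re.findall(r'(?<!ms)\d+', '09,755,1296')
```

`(?!…)`/`(?<!…)` only lets a position through if the neighbouring text does NOT match; no characters are consumed.
`findall` yields the raw match text (3 of them) because the pattern has no groups.

['09', '755', '1296']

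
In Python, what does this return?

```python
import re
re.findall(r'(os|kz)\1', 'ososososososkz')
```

['os', 'os', 'os']

A backreference is literal: `\1` must see the identical characters the first group matched.
Because there's exactly one group, `findall` drops the full match and keeps group 1 from each hit.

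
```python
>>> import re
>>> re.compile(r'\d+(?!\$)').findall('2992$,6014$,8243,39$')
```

['299', '601', '8243', '3']

`(?!…)`/`(?<!…)` only lets a position through if the neighbouring text does NOT match; no characters are consumed.
`findall` yields the raw match text (4 of them) because the pattern has no groups.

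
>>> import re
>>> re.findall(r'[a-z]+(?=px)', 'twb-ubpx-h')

['ub']

Lookahead/lookbehind check context without consuming it, so the matched span excludes the asserted characters.
No capturing groups, so `findall` returns the 1 full match string.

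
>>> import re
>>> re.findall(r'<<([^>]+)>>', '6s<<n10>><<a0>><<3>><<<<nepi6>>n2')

One capturing group, so `findall` returns just the captured substring from each match — 4 in all.

['n10', 'a0', '3', '<<nepi6']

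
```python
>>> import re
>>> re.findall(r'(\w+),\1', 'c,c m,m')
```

After group 1 captures some text, `\1` only succeeds where that same text appears again.
Walking the string: at [0:3] match 'c,c', group 1 = 'c'; at [4:7] match 'm,m', group 1 = 'm'.
Because there's exactly one group, `findall` drops the full match and keeps group 1 from each hit.

['c', 'm']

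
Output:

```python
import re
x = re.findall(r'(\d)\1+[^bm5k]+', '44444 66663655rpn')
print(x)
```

['4', '5']

`\1` is not a pattern — it's the concrete string captured by group 1, re-applied verbatim.
One capturing group, so `findall` returns just the captured substring from each match — 2 in all.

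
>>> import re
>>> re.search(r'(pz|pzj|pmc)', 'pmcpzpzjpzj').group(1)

`re.search` tries every starting position until one works.
The match spans [0:3] → 'pmc'.
Captured: group 1 = 'pmc'.

'pmc'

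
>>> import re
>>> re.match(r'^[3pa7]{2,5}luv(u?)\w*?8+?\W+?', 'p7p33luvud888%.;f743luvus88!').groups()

The pattern matches anchored at the start of the string; then 2 to 5 of one of [3pa7], then the literal 'luv'; then optionally a literal 'u' (captured); then zero or more of a word character (lazy), then one or more of a literal '8' (lazy); then one or more of a non-word character (lazy).
A `+?`/`*?`/`{m,n}?` starts at its minimum and grows only as far as needed for what follows to match.
With `match`, the pattern is implicitly anchored at the beginning.
The match spans [0:14] → 'p7p33luvud888%'.
Captured: group 1 = 'u'.

('u',)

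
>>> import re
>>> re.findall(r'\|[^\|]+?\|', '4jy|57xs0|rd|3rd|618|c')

Matches: at [3:10] → '|57xs0|'; at [12:17] → '|3rd|'.
`findall` yields the raw match text (2 of them) because the pattern has no groups.

['|57xs0|', '|3rd|']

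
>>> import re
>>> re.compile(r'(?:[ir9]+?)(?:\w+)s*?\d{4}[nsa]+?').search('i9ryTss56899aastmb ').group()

'i9ryTss56899a'

Pattern: one or more of one of [ir9] (lazy) (non-capturing group); then one or more of a word character (non-capturing group); then zero or more of a literal 's' (lazy), then exactly 4 of a digit, then one or more of one of [nsa] (lazy).
`re.search` tries every starting position until one works.
The match spans [0:13] → 'i9ryTss56899a'.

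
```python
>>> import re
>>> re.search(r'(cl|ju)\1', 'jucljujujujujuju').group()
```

The backreference `\1` re-matches whatever the first group consumed, character for character.
`search` walks the string left to right and returns the first match it finds.
The match spans [4:8] → 'juju'.
Captured: group 1 = 'ju'.

'juju'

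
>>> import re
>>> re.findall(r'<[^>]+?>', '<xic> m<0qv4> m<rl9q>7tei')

['<xic>', '<0qv4>', '<rl9q>']

Walking the string: at [0:5] → '<xic>'; at [7:13] → '<0qv4>'; at [15:21] → '<rl9q>'.
No capturing groups, so `findall` returns the 3 full match strings.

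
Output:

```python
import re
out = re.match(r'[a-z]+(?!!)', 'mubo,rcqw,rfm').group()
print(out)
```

mubo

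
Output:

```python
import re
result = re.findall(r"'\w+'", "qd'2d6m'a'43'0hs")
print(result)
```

["'2d6m'", "'43'"]

`findall` yields the raw match text (2 of them) because the pattern has no groups.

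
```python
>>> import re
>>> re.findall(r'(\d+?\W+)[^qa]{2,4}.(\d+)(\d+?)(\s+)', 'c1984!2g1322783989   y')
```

[('1984!', '278398', '9', '   ')]

This matches one or more of a digit (lazy), then one or more of a non-word character (captured); then 2 to 4 of any character except [qa], then any character; then one or more of a digit (captured); then one or more of a digit (lazy) (captured); then one or more of whitespace (captured).
Walking the string: at [1:21] match '1984!2g1322783989   ', groups = ('1984!', '278398', '9', '   ').
With 4 capturing groups, `findall` returns a 4-tuple per match.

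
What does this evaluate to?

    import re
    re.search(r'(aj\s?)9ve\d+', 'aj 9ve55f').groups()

('aj ',)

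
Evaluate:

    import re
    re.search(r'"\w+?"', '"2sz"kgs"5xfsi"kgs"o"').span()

(0, 5)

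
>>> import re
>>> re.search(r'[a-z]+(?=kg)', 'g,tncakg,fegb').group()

The `(?=…)`/`(?<=…)` assertion just peeks at neighbouring text; it doesn't advance the match position.
`re.search` scans for the first position where the pattern succeeds.
The match spans [2:6] → 'tnca'.

'tnca'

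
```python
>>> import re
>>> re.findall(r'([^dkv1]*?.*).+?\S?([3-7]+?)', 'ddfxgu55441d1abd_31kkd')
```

[('ddfxgu55441d1abd', '3')]

Pattern: zero or more of any character except [dkv1] (lazy), then zero or more of any character (captured); then one or more of any character (lazy), then optionally a non-whitespace character; then one or more of a character in [3-7] (lazy) (captured).
Matches: at [0:18] match 'ddfxgu55441d1abd_3', groups = ('ddfxgu55441d1abd', '3').
`findall` packs the 2 group values into a tuple for every match.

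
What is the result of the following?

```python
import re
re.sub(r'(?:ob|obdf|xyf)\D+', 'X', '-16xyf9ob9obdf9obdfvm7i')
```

Matches: at [10:14] → 'obdf'; at [15:21] → 'obdfvm'.
Every occurrence is swapped for 'X'.

'-16xyf9ob9X9X7i'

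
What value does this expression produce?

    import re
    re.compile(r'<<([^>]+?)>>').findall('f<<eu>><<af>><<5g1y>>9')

['eu', 'af', '5g1y']

Matches: at [1:7] match '<<eu>>', group 1 = 'eu'; at [7:13] match '<<af>>', group 1 = 'af'; at [13:21] match '<<5g1y>>', group 1 = '5g1y'.
`findall` collects group 1 from each match (3 total).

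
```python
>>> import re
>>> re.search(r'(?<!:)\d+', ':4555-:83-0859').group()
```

'555'

The negative lookaround is zero-width — it rules out positions where the adjacent text would match, without consuming anything.
The match spans [2:5] → '555'.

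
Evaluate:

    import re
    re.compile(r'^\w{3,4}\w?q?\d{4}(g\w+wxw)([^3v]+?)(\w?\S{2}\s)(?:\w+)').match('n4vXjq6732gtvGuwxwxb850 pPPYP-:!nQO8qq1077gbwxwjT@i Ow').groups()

The pattern matches anchored at the start of the string; then 3 to 4 of a word character, then optionally a word character; then optionally the literal 'q', then exactly 4 of a digit; then a literal 'g', then one or more of a word character, then the literal 'wxw' (captured); then one or more of any character except [3v] (lazy) (captured); then optionally a word character, then exactly 2 of a non-whitespace character, then whitespace (captured); then one or more of a word character (non-capturing group).
`match` is anchored at position 0; if the pattern doesn't fit there, it returns None.
The match spans [0:29] → 'n4vXjq6732gtvGuwxwxb850 pPPYP'.
Captured: group 1 = 'gtvGuwxw', group 2 = 'xb', group 3 = '850 '.

('gtvGuwxw', 'xb', '850 ')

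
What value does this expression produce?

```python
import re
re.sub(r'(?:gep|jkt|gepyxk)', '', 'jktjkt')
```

''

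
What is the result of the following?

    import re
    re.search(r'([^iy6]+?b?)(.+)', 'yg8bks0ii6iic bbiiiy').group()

'g8bks0ii6iic bbiiiy'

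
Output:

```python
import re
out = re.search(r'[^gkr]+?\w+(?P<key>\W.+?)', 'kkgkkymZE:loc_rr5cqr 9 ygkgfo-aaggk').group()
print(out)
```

ymZE:l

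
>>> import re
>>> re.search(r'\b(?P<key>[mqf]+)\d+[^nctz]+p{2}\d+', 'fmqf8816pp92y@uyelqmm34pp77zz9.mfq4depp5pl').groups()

('fmqf',)

The match spans [0:27] → 'fmqf8816pp92y@uyelqmm34pp77'.
Captured: group 1 = 'fmqf'.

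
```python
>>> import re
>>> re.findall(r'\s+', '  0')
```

Pattern: one or more of whitespace.
Scanning left to right: at [0:2] → '  '.
No capturing groups, so `findall` returns the 1 full match string.

['  ']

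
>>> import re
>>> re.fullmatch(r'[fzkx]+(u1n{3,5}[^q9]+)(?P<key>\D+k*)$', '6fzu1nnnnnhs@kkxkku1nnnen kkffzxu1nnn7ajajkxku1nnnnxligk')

Pattern: one or more of one of [fzkx]; then the literal 'u1', then 3 to 5 of the literal 'n', then one or more of any character except [q9] (captured); then one or more of a non-digit, then zero or more of a literal 'k' (captured as 'key'); then anchored at the end.
`fullmatch` succeeds only if the pattern covers the string from start to end.
Here there's no way to consume every character, so the call returns None.

None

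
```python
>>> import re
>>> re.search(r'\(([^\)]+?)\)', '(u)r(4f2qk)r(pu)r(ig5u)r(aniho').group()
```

'(u)'

`re.search` tries every starting position until one works.
The match spans [0:3] → '(u)'.
Captured: group 1 = 'u'.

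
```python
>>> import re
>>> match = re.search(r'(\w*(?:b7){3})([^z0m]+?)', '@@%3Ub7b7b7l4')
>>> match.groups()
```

('3Ub7b7b7', 'l')

The pattern matches zero or more of a word character, then the literal 'b7' repeated 3 times (captured); then one or more of any character except [z0m] (lazy) (captured).
A non-greedy quantifier consumes as few characters as it can — just enough that the remainder of the pattern still matches from where it stops; whatever follows it matches normally.
`re.search` scans for the first position where the pattern succeeds.
The match spans [3:12] → '3Ub7b7b7l'.
Captured: group 1 = '3Ub7b7b7', group 2 = 'l'.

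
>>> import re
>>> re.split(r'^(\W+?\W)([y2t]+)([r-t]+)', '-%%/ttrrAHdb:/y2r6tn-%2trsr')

['', '-%%/', 'tt', 'rr', 'AHdb:/y2r6tn-%2trsr']

Pattern: anchored at the start of the string; then one or more of a non-word character (lazy), then a non-word character (captured); then one or more of one of [y2t] (captured); then one or more of a character in [r-t] (captured).
Matches to split on: at [0:8] → '-%%/ttrr'.
Because the pattern has a capturing group, `split` also inserts each captured text between the pieces.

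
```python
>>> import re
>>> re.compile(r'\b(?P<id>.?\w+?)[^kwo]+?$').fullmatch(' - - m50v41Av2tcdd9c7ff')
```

Pattern: a word boundary (`\b`, zero-width); then optionally any character, then one or more of a word character (lazy) (captured as 'id'); then one or more of any character except [kwo] (lazy); then anchored at the end.
`re.fullmatch` is like wrapping the pattern in `^…$` (in single-line mode).
Here the pattern can't cover the whole string, so the call returns None.

None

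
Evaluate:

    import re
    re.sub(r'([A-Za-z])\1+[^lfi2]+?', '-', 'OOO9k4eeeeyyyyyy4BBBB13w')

'-k4---3w'

The backreference `\1` re-matches whatever the first group consumed, character for character.
Matches: at [0:4] → 'OOO9'; at [6:11] → 'eeeey'; at [11:17] → 'yyyyy4'; at [17:22] → 'BBBB1'.
Each match is replaced by '-'.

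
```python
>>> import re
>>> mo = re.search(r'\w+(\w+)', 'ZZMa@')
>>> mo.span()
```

Pattern: one or more of a word character; then one or more of a word character (captured).
`re.search` tries every starting position until one works.
The match spans [0:4] → 'ZZMa'.
Captured: group 1 = 'a'.

(0, 4)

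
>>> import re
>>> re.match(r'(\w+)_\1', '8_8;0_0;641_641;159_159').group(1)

The match spans [0:3] → '8_8'.
Captured: group 1 = '8'.

'8'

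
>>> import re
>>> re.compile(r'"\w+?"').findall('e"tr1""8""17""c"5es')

Matches: at [1:6] → '"tr1"'; at [6:9] → '"8"'; at [9:13] → '"17"'; at [13:16] → '"c"'.
Since nothing is captured, `findall` lists the 4 matched substrings directly.

['"tr1"', '"8"', '"17"', '"c"']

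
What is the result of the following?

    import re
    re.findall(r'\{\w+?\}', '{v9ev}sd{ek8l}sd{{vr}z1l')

['{v9ev}', '{ek8l}', '{vr}']

Walking the string: at [0:6] → '{v9ev}'; at [8:14] → '{ek8l}'; at [17:21] → '{vr}'.
With no groups in the pattern, `findall` gives back each whole match — 3 here.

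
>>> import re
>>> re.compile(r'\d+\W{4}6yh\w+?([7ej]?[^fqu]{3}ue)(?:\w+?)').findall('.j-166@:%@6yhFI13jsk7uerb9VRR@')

Pattern: one or more of a digit, then exactly 4 of a non-word character, then the literal '6yh'; then one or more of a word character (lazy); then optionally one of [7ej], then exactly 3 of any character except [fqu], then the literal 'ue' (captured); then one or more of a word character (lazy) (non-capturing group).
Scanning left to right: at [3:24] match '166@:%@6yhFI13jsk7uer', group 1 = 'jsk7ue'.
One capturing group, so `findall` returns just the captured substring from the one match — 1 in all.

['jsk7ue']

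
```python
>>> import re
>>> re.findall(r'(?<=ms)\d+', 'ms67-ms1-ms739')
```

The positive lookaround only admits positions where the adjacent text matches; those characters stay outside the span.
Walking the string: at [2:4] → '67'; at [7:8] → '1'; at [11:14] → '739'.
No capturing groups, so `findall` returns the 3 full match strings.

['67', '1', '739']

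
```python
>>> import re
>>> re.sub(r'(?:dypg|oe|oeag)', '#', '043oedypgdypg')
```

Matches: at [3:5] → 'oe'; at [5:9] → 'dypg'; at [9:13] → 'dypg'.
`sub` substitutes '#' at each match site.

'043###'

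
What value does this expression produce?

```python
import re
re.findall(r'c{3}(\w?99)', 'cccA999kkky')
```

['A99']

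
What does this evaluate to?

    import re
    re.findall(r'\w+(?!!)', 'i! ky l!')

`(?!…)`/`(?<!…)` only lets a position through if the neighbouring text does NOT match; no characters are consumed.
With no groups in the pattern, `findall` gives back each whole match — 1 here.

['ky']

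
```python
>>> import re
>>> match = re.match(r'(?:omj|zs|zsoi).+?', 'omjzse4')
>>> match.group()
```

`match` is anchored at position 0; if the pattern doesn't fit there, it returns None.
The match spans [0:4] → 'omjz'.

'omjz'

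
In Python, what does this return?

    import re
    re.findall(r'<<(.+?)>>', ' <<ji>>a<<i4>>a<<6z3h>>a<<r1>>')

Scanning left to right: at [1:7] match '<<ji>>', group 1 = 'ji'; at [8:14] match '<<i4>>', group 1 = 'i4'; at [15:23] match '<<6z3h>>', group 1 = '6z3h'; at [24:30] match '<<r1>>', group 1 = 'r1'.
One capturing group, so `findall` returns just the captured substring from each match — 4 in all.

['ji', 'i4', '6z3h', 'r1']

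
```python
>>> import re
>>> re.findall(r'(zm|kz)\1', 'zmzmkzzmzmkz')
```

After group 1 captures some text, `\1` only succeeds where that same text appears again.
Walking the string: at [0:4] match 'zmzm', group 1 = 'zm'; at [6:10] match 'zmzm', group 1 = 'zm'.
Because there's exactly one group, `findall` drops the full match and keeps group 1 from each hit.

['zm', 'zm']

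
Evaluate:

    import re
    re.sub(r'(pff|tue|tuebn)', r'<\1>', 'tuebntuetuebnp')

'<tue>bn<tue><tue>bnp'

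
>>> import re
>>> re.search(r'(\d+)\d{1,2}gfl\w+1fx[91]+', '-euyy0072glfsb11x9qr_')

This matches one or more of a digit (captured); then 1 to 2 of a digit; then the literal 'gfl', then one or more of a word character, then the literal '1fx'; then one or more of one of [91].
`re.search` tries every starting position until one works.
Here the pattern never matches, so the call returns None.

None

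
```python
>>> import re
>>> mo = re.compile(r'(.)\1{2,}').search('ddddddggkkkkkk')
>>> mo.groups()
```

('d',)

`\1` has to match the exact text group 1 already captured.
`re.search` scans for the first position where the pattern succeeds.
The match spans [0:6] → 'dddddd'.
Captured: group 1 = 'd'.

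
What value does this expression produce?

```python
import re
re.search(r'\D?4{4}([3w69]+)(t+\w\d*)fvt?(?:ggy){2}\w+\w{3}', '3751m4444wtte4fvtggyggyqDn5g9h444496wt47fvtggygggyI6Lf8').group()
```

'm4444wtte4fvtggyggyqDn5g9h444496wt47fvtggygggyI6Lf8'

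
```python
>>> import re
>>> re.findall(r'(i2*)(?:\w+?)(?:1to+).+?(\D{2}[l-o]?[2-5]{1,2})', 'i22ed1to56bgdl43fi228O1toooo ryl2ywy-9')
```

[('i22', 'gdl43'), ('i22', 'ryl2')]

The pattern matches the literal 'i', then zero or more of a literal '2' (captured); then one or more of a word character (lazy) (non-capturing group); then the literal '1t', then one or more of the literal 'o' (non-capturing group); then one or more of any character (lazy); then exactly 2 of a non-digit, then optionally a character in [l-o], then 1 to 2 of a character in [2-5] (captured).
Multiple groups make `findall` return tuples — one 2-tuple for each match.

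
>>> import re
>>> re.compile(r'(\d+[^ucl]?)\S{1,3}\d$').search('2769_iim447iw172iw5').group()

'172iw5'

The pattern matches one or more of a digit, then optionally any character except [ucl] (captured); then 1 to 3 of a non-whitespace character, then a digit; then anchored at the end.
`search` walks the string left to right and returns the first match it finds.
The match spans [13:19] → '172iw5'.
Captured: group 1 = '172i'.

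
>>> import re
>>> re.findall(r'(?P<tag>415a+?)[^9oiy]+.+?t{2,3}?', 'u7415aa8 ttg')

['415a']

This matches the literal '415', then one or more of the literal 'a' (lazy) (captured as 'tag'); then one or more of any character except [9oiy]; then one or more of any character (lazy), then 2 to 3 of the literal 't' (lazy).
The `?` after the quantifier makes it lazy — it takes as little as possible before letting the rest of the pattern try.
Matches: at [2:11] match '415aa8 tt', group 1 = '415a'.
One capturing group, so `findall` returns just the captured substring from the one match — 1 in all.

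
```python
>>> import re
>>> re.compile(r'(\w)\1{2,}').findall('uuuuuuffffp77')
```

['u', 'f']

A backreference is literal: `\1` must see the identical characters the first group matched.
`findall` collects group 1 from each match (2 total).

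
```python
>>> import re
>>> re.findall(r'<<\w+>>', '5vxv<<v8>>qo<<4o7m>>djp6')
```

['<<v8>>', '<<4o7m>>']

Walking the string: at [4:10] → '<<v8>>'; at [12:20] → '<<4o7m>>'.
`findall` yields the raw match text (2 of them) because the pattern has no groups.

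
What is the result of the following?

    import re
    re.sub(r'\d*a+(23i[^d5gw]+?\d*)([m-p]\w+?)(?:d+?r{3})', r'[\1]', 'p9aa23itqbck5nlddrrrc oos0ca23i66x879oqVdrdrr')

The pattern matches zero or more of a digit, then one or more of a literal 'a'; then the literal '23i', then one or more of any character except [d5gw] (lazy), then zero or more of a digit (captured); then a character in [m-p], then one or more of a word character (lazy) (captured); then one or more of the literal 'd' (lazy), then exactly 3 of a literal 'r' (non-capturing group).
The replacement refers to a captured group, so each match is rewritten using its own captured text.

'p[23itqbck5]c oos0ca23i66x879oqVdrdrr'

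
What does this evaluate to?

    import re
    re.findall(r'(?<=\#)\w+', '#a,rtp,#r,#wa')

The `(?=…)`/`(?<=…)` assertion just peeks at neighbouring text; it doesn't advance the match position.
`findall` yields the raw match text (3 of them) because the pattern has no groups.

['a', 'r', 'wa']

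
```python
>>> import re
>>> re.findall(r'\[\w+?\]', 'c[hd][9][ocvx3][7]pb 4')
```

['[hd]', '[9]', '[ocvx3]', '[7]']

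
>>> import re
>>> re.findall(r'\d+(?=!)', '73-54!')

['54']

Lookahead/lookbehind check context without consuming it, so the matched span excludes the asserted characters.
Matches: at [3:5] → '54'.
Since nothing is captured, `findall` lists the 1 matched substring directly.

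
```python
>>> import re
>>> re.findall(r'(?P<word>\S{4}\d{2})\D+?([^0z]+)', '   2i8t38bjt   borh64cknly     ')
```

Pattern: exactly 4 of a non-whitespace character, then exactly 2 of a digit (captured as 'word'); then one or more of a non-digit (lazy); then one or more of any character except [0z] (captured).
Lazy quantifiers expand one character at a time until the remainder of the pattern can match.
Scanning left to right: at [3:31] match '2i8t38bjt   borh64cknly     ', groups = ('2i8t38', 'jt   borh64cknly     ').
Multiple groups make `findall` return tuples — one 2-tuple for the one match.

[('2i8t38', 'jt   borh64cknly     ')]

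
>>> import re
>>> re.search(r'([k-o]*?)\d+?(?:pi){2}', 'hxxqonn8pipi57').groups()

Pattern: zero or more of a character in [k-o] (lazy) (captured); then one or more of a digit (lazy), then the literal 'pi' repeated 2 times.
`search` walks the string left to right and returns the first match it finds.
The match spans [4:12] → 'onn8pipi'.
Captured: group 1 = 'onn'.

('onn',)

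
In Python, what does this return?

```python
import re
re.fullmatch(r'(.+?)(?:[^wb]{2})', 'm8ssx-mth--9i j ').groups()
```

Pattern: one or more of any character (lazy) (captured); then exactly 2 of any character except [wb] (non-capturing group).
`re.fullmatch` requires the pattern to consume the entire string.
The match spans [0:16] → 'm8ssx-mth--9i j '.
Captured: group 1 = 'm8ssx-mth--9i '.

('m8ssx-mth--9i ',)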